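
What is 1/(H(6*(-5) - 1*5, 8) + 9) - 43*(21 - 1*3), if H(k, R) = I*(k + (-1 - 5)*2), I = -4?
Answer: -152477/197 ≈ -774.00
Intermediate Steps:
H(k, R) = 48 - 4*k (H(k, R) = -4*(k + (-1 - 5)*2) = -4*(k - 6*2) = -4*(k - 12) = -4*(-12 + k) = 48 - 4*k)
1/(H(6*(-5) - 1*5, 8) + 9) - 43*(21 - 1*3) = 1/((48 - 4*(6*(-5) - 1*5)) + 9) - 43*(21 - 1*3) = 1/((48 - 4*(-30 - 5)) + 9) - 43*(21 - 3) = 1/((48 - 4*(-35)) + 9) - 43*18 = 1/((48 + 140) + 9) - 774 = 1/(188 + 9) - 774 = 1/197 - 774 = -152477/197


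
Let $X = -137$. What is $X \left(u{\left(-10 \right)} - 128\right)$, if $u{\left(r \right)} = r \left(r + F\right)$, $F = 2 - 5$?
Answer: $-274$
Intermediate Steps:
$F = -3$
$u{\left(r \right)} = r \left(-3 + r\right)$ ($u{\left(r \right)} = r \left(r - 3\right) = r \left(-3 + r\right)$)
$X \left(u{\left(-10 \right)} - 128\right) = - 137 \left(- 10 \left(-3 - 10\right) - 128\right) = - 137 \left(\left(-10\right) \left(-13\right) - 128\right) = - 137 \left(130 - 128\right) = \left(-137\right) 2 = -274$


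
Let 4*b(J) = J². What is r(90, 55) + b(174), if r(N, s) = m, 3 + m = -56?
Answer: 7510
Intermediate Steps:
m = -59 (m = -3 - 56 = -59)
b(J) = J²/4
r(N, s) = -59
r(90, 55) + b(174) = -59 + (¼)*174² = -59 + (¼)*30276 = -59 + 7569 = 7510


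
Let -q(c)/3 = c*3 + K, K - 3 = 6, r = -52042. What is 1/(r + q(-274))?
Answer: -1/49603 ≈ -2.0160e-5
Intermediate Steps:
K = 9 (K = 3 + 6 = 9)
q(c) = -27 - 9*c (q(c) = -3*(c*3 + 9) = -3*(3*c + 9) = -3*(9 + 3*c) = -27 - 9*c)
1/(r + q(-274)) = 1/(-52042 + (-27 - 9*(-274))) = 1/(-52042 + (-27 + 2466)) = 1/(-52042 + 2439) = 1/(-49603) = -1/49603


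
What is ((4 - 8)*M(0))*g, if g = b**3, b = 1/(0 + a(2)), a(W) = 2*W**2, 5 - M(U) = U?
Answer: -5/128 ≈ -0.039063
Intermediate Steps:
M(U) = 5 - U
b = 1/8 (b = 1/(0 + 2*2**2) = 1/(0 + 2*4) = 1/(0 + 8) = 1/8 ≈ 0.12500)
g = 1/512 (g = (1/8)**3 = 1/512 ≈ 0.0019531)
((4 - 8)*M(0))*g = ((4 - 8)*(5 - 1*0))*(1/512) = -4*(5 + 0)*(1/512) = -4*5*(1/512) = -20*1/512 = -5/128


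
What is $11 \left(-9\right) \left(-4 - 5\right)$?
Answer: $891$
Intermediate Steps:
$11 \left(-9\right) \left(-4 - 5\right) = \left(-99\right) \left(-9\right) = 891$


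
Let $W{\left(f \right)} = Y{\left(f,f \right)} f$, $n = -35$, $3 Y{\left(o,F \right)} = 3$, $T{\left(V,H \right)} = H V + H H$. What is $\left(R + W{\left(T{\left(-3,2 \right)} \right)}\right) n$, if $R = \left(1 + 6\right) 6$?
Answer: $-1400$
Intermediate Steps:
$T{\left(V,H \right)} = H^{2} + H V$ ($T{\left(V,H \right)} = H V + H^{2} = H^{2} + H V$)
$Y{\left(o,F \right)} = 1$ ($Y{\left(o,F \right)} = \frac{1}{3} \cdot 3 = 1$)
$R = 42$ ($R = 7 \cdot 6 = 42$)
$W{\left(f \right)} = f$ ($W{\left(f \right)} = 1 f = f$)
$\left(R + W{\left(T{\left(-3,2 \right)} \right)}\right) n = \left(42 + 2 \left(2 - 3\right)\right) \left(-35\right) = \left(42 + 2 \left(-1\right)\right) \left(-35\right) = \left(42 - 2\right) \left(-35\right) = 40 \left(-35\right) = -1400$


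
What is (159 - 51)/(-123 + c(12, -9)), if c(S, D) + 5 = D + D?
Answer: -54/73 ≈ -0.73973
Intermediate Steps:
c(S, D) = -5 + 2*D (c(S, D) = -5 + (D + D) = -5 + 2*D)
(159 - 51)/(-123 + c(12, -9)) = (159 - 51)/(-123 + (-5 + 2*(-9))) = 108/(-123 + (-5 - 18)) = 108/(-123 - 23) = 108/(-146) = -1/146*108 = -54/73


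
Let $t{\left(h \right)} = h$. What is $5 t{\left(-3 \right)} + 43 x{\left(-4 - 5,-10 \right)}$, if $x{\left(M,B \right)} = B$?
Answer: $-445$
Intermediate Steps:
$5 t{\left(-3 \right)} + 43 x{\left(-4 - 5,-10 \right)} = 5 \left(-3\right) + 43 \left(-10\right) = -15 - 430 = -445$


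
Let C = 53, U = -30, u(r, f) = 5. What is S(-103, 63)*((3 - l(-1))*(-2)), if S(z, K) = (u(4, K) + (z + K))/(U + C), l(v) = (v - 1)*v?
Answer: 70/23 ≈ 3.0435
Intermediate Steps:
l(v) = v*(-1 + v) (l(v) = (-1 + v)*v = v*(-1 + v))
S(z, K) = 5/23 + K/23 + z/23 (S(z, K) = (5 + (z + K))/(-30 + 53) = (5 + (K + z))/23 = (5 + K + z)*(1/23) = 5/23 + K/23 + z/23)
S(-103, 63)*((3 - l(-1))*(-2)) = (5/23 + (1/23)*63 + (1/23)*(-103))*((3 - (-1)*(-1 - 1))*(-2)) = (5/23 + 63/23 - 103/23)*((3 - (-1)*(-2))*(-2)) = -35*(3 - 1*2)*(-2)/23 = -35*(3 - 2)*(-2)/23 = -35*(-2)/23 = -35/23*(-2) = 70/23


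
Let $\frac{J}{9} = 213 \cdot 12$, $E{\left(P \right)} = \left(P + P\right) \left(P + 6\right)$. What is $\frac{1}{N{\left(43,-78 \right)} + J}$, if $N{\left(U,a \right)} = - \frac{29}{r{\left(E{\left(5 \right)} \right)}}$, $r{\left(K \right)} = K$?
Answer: $\frac{110}{2530411} \approx 4.3471 \cdot 10^{-5}$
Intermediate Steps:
$E{\left(P \right)} = 2 P \left(6 + P\right)$
$J = 23004$ ($J = 9 \cdot 213 \cdot 12 = 9 \cdot 2556 = 23004$)
$N{\left(U,a \right)} = - \frac{29}{110}$ ($N{\left(U,a \right)} = - \frac{29}{2 \cdot 5 \left(6 + 5\right)} = - \frac{29}{2 \cdot 5 \cdot 11} = - \frac{29}{110}$)
$\frac{1}{N{\left(43,-78 \right)} + J} = \frac{1}{- \frac{29}{110} + 23004} = \frac{1}{\frac{2530411}{110}} = \frac{110}{2530411}$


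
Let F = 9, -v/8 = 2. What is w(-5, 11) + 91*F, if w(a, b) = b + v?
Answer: 814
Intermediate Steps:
v = -16 (v = -8*2 = -16)
w(a, b) = -16 + b (w(a, b) = b - 16 = -16 + b)
w(-5, 11) + 91*F = (-16 + 11) + 91*9 = -5 + 819 = 814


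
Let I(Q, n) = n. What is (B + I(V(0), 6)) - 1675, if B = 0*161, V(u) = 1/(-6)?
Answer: -1669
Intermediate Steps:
V(u) = -⅙
B = 0
(B + I(V(0), 6)) - 1675 = (0 + 6) - 1675 = 6 - 1675 = -1669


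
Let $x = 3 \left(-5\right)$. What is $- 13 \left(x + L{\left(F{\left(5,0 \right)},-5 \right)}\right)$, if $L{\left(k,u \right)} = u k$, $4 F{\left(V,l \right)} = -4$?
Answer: $130$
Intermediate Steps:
$F{\left(V,l \right)} = -1$ ($F{\left(V,l \right)} = \frac{1}{4} \left(-4\right) = -1$)
$x = -15$
$L{\left(k,u \right)} = k u$
$- 13 \left(x + L{\left(F{\left(5,0 \right)},-5 \right)}\right) = - 13 \left(-15 - -5\right) = - 13 \left(-15 + 5\right) = \left(-13\right) \left(-10\right) = 130$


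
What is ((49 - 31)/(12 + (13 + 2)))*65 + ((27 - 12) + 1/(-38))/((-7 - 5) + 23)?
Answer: 56047/1254 ≈ 44.695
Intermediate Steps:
((49 - 31)/(12 + (13 + 2)))*65 + ((27 - 12) + 1/(-38))/((-7 - 5) + 23) = (18/(12 + 15))*65 + (15 - 1/38)/(-12 + 23) = (18/27)*65 + (569/38)/11 = (18*(1/27))*65 + (569/38)*(1/11) = (2/3)*65 + 569/418 = 130/3 + 569/418 = 56047/1254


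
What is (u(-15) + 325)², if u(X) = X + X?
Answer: 87025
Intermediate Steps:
u(X) = 2*X
(u(-15) + 325)² = (2*(-15) + 325)² = (-30 + 325)² = 295² = 87025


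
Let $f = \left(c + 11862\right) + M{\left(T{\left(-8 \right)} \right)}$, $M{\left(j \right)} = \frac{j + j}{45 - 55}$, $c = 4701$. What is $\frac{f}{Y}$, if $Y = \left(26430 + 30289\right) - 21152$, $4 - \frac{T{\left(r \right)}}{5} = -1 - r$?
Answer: $\frac{16566}{35567} \approx 0.46577$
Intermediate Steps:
$T{\left(r \right)} = 25 + 5 r$ ($T{\left(r \right)} = 20 - 5 \left(-1 - r\right) = 20 + \left(5 + 5 r\right) = 25 + 5 r$)
$M{\left(j \right)} = - \frac{j}{5}$ ($M{\left(j \right)} = \frac{2 j}{-10} = 2 j \left(- \frac{1}{10}\right) = - \frac{j}{5}$)
$Y = 35567$ ($Y = 56719 - 21152 = 35567$)
$f = 16566$ ($f = \left(4701 + 11862\right) - \frac{25 + 5 \left(-8\right)}{5} = 16563 - \frac{25 - 40}{5} = 16563 - -3 = 16563 + 3 = 16566$)
$\frac{f}{Y} = \frac{16566}{35567}$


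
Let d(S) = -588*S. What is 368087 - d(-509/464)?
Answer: 42623269/116 ≈ 3.6744e+5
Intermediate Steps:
368087 - d(-509/464) = 368087 - (-588)*(-509/464) = 368087 - (-588)*(-509*1/464) = 368087 - (-588)*(-509)/464 = 368087 - 1*74823/116 = 368087 - 74823/116 = 42623269/116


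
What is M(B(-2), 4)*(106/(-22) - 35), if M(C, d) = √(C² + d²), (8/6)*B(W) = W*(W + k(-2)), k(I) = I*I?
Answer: -2190/11 ≈ -199.09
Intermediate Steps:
k(I) = I²
B(W) = 3*W*(4 + W)/4 (B(W) = 3*(W*(W + (-2)²))/4 = 3*(W*(W + 4))/4 = 3*(W*(4 + W))/4 = 3*W*(4 + W)/4)
M(B(-2), 4)*(106/(-22) - 35) = √(((¾)*(-2)*(4 - 2))² + 4²)*(106/(-22) - 35) = √(((¾)*(-2)*2)² + 16)*(106*(-1/22) - 35) = √((-3)² + 16)*(-53/11 - 35) = √(9 + 16)*(-438/11) = √25*(-438/11) = 5*(-438/11) = -2190/11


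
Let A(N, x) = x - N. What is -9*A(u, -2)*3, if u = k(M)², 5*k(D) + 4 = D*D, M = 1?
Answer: 1593/25 ≈ 63.720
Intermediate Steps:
k(D) = -⅘ + D²/5 (k(D) = -⅘ + (D*D)/5 = -⅘ + D²/5)
u = 9/25 (u = (-⅘ + (⅕)*1²)² = (-⅘ + (⅕)*1)² = (-⅘ + ⅕)² = (-⅗)² = 9/25 ≈ 0.36000)
-9*A(u, -2)*3 = -9*(-2 - 1*9/25)*3 = -9*(-2 - 9/25)*3 = -9*(-59/25)*3 = (531/25)*3 = 1593/25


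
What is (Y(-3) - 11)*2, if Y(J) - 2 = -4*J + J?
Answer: 0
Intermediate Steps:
Y(J) = 2 - 3*J (Y(J) = 2 + (-4*J + J) = 2 - 3*J)
(Y(-3) - 11)*2 = ((2 - 3*(-3)) - 11)*2 = ((2 + 9) - 11)*2 = (11 - 11)*2 = 0*2 = 0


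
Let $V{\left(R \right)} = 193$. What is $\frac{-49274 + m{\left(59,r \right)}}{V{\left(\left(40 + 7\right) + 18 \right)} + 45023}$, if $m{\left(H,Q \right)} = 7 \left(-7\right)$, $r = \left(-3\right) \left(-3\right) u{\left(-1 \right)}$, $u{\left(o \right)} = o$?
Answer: $- \frac{16441}{15072} \approx -1.0908$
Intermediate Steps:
$r = -9$ ($r = \left(-3\right) \left(-3\right) \left(-1\right) = 9 \left(-1\right) = -9$)
$m{\left(H,Q \right)} = -49$
$\frac{-49274 + m{\left(59,r \right)}}{V{\left(\left(40 + 7\right) + 18 \right)} + 45023} = \frac{-49274 - 49}{193 + 45023} = - \frac{49323}{45216} = \left(-49323\right) \frac{1}{45216} = - \frac{16441}{15072}$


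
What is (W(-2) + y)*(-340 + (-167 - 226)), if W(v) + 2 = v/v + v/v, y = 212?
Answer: -155396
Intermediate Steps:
W(v) = 0 (W(v) = -2 + (v/v + v/v) = -2 + (1 + 1) = -2 + 2 = 0)
(W(-2) + y)*(-340 + (-167 - 226)) = (0 + 212)*(-340 + (-167 - 226)) = 212*(-340 - 393) = 212*(-733) = -155396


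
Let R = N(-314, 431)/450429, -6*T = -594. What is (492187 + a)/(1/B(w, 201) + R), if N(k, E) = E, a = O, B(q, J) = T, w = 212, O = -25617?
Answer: 3467584865745/82183 ≈ 4.2193e+7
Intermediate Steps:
T = 99 (T = -⅙*(-594) = 99)
B(q, J) = 99
a = -25617
R = 431/450429 ≈ 0.00095687
(492187 + a)/(1/B(w, 201) + R) = (492187 - 25617)/(1/99 + 431/450429) = 466570/(1/99 + 431/450429) = 466570/(164366/14864157) = 466570*(14864157/164366) = 3467584865745/82183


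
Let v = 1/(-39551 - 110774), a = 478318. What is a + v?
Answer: 71903153349/150325 ≈ 4.7832e+5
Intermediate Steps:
v = -1/150325 (v = 1/(-150325) = -1/150325 ≈ -6.6523e-6)
a + v = 478318 - 1/150325 = 71903153349/150325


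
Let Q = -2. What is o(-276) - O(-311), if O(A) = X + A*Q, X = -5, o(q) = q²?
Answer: 75559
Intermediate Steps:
O(A) = -5 - 2*A (O(A) = -5 + A*(-2) = -5 - 2*A)
o(-276) - O(-311) = (-276)² - (-5 - 2*(-311)) = 76176 - (-5 + 622) = 76176 - 1*617 = 76176 - 617 = 75559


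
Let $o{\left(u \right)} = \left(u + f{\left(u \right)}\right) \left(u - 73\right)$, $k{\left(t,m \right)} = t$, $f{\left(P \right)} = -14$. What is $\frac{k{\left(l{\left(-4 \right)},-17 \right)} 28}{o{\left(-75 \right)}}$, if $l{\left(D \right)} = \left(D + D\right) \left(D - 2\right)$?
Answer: $\frac{336}{3293} \approx 0.10203$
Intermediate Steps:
$l{\left(D \right)} = 2 D \left(-2 + D\right)$
$o{\left(u \right)} = \left(-73 + u\right) \left(-14 + u\right)$ ($o{\left(u \right)} = \left(u - 14\right) \left(u - 73\right) = \left(-14 + u\right) \left(-73 + u\right) = \left(-73 + u\right) \left(-14 + u\right)$)
$\frac{k{\left(l{\left(-4 \right)},-17 \right)} 28}{o{\left(-75 \right)}} = \frac{2 \left(-4\right) \left(-2 - 4\right) 28}{1022 + \left(-75\right)^{2} - -6525} = \frac{2 \left(-4\right) \left(-6\right) 28}{1022 + 5625 + 6525} = \frac{48 \cdot 28}{13172} = 1344 \cdot \frac{1}{13172} = \frac{336}{3293}$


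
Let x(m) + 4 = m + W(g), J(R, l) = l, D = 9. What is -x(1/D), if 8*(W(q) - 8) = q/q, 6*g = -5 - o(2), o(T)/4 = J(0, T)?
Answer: -305/72 ≈ -4.2361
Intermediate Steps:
o(T) = 4*T
g = -13/6 (g = (-5 - 4*2)/6 = (-5 - 1*8)/6 = (-5 - 8)/6 = (⅙)*(-13) = -13/6 ≈ -2.1667)
W(q) = 65/8 (W(q) = 8 + (q/q)/8 = 8 + (⅛)*1 = 8 + ⅛ = 65/8)
x(m) = 33/8 + m (x(m) = -4 + (m + 65/8) = -4 + (65/8 + m) = 33/8 + m)
-x(1/D) = -(33/8 + 1/9) = -(33/8 + ⅑) = -1*305/72 = -305/72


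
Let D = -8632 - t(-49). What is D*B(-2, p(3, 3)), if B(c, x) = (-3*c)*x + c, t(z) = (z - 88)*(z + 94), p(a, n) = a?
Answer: -39472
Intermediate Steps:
t(z) = (-88 + z)*(94 + z)
B(c, x) = c - 3*c*x (B(c, x) = -3*c*x + c = c - 3*c*x)
D = -2467 (D = -8632 - (-8272 + (-49)² + 6*(-49)) = -8632 - (-8272 + 2401 - 294) = -8632 - 1*(-6165) = -8632 + 6165 = -2467)
D*B(-2, p(3, 3)) = -(-4934)*(1 - 3*3) = -(-4934)*(1 - 9) = -(-4934)*(-8) = -2467*16 = -39472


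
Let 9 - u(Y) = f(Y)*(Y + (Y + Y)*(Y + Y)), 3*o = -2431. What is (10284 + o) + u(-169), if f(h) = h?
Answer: 57864473/3 ≈ 1.9288e+7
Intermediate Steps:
o = -2431/3 (o = (1/3)*(-2431) = -2431/3 ≈ -810.33)
u(Y) = 9 - Y*(Y + 4*Y**2) (u(Y) = 9 - Y*(Y + (Y + Y)*(Y + Y)) = 9 - Y*(Y + (2*Y)*(2*Y)) = 9 - Y*(Y + 4*Y**2))
(10284 + o) + u(-169) = (10284 - 2431/3) + (9 - 1*(-169)**2 - 4*(-169)**3) = 28421/3 + (9 - 1*28561 - 4*(-4826809)) = 28421/3 + (9 - 28561 + 19307236) = 28421/3 + 19278684 = 57864473/3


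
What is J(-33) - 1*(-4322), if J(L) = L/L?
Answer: 4323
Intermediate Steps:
J(L) = 1
J(-33) - 1*(-4322) = 1 - 1*(-4322) = 1 + 4322 = 4323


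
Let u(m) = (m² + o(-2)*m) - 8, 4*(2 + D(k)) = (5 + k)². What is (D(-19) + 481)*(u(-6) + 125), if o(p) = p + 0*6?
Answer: 87120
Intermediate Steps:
o(p) = p (o(p) = p + 0 = p)
D(k) = -2 + (5 + k)²/4
u(m) = -8 + m² - 2*m (u(m) = (m² - 2*m) - 8 = -8 + m² - 2*m)
(D(-19) + 481)*(u(-6) + 125) = ((-2 + (5 - 19)²/4) + 481)*((-8 + (-6)² - 2*(-6)) + 125) = ((-2 + (¼)*(-14)²) + 481)*((-8 + 36 + 12) + 125) = ((-2 + (¼)*196) + 481)*(40 + 125) = ((-2 + 49) + 481)*165 = (47 + 481)*165 = 528*165 = 87120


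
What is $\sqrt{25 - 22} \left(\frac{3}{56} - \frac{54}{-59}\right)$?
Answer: $\frac{3201 \sqrt{3}}{3304} \approx 1.6781$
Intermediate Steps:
$\sqrt{25 - 22} \left(\frac{3}{56} - \frac{54}{-59}\right) = \sqrt{3} \left(3 \cdot \frac{1}{56} - - \frac{54}{59}\right) = \sqrt{3} \left(\frac{3}{56} + \frac{54}{59}\right) = \sqrt{3} \cdot \frac{3201}{3304} = \frac{3201 \sqrt{3}}{3304}$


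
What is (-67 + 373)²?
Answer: 93636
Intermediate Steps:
(-67 + 373)² = 306² = 93636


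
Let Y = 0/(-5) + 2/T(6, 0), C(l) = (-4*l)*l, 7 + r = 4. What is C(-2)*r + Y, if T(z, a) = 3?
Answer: 146/3 ≈ 48.667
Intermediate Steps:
r = -3 (r = -7 + 4 = -3)
C(l) = -4*l**2
Y = 2/3 (Y = 0/(-5) + 2/3 = 0*(-1/5) + 2*(1/3) = 0 + 2/3 = 2/3 ≈ 0.66667)
C(-2)*r + Y = -4*(-2)**2*(-3) + 2/3 = -4*4*(-3) + 2/3 = -16*(-3) + 2/3 = 48 + 2/3 = 146/3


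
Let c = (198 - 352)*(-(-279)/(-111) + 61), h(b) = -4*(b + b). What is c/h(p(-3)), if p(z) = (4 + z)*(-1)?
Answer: -41657/37 ≈ -1125.9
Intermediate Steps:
p(z) = -4 - z
h(b) = -8*b
c = -333256/37 (c = -154*(-(-279)*(-1)/111 + 61) = -154*(-1*93/37 + 61) = -154*(-93/37 + 61) = -154*2164/37 = -333256/37 ≈ -9006.9)
c/h(p(-3)) = -333256*(-1/(8*(-4 - 1*(-3))))/37 = -333256*(-1/(8*(-4 + 3)))/37 = -333256/(37*((-8*(-1)))) = -333256/37/8 = -333256/37*⅛ = -41657/37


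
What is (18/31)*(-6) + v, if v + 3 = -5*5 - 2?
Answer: -1038/31 ≈ -33.484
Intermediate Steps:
v = -30 (v = -3 + (-5*5 - 2) = -3 + (-25 - 2) = -3 - 27 = -30)
(18/31)*(-6) + v = (18/31)*(-6) - 30 = -108/31 - 30 = -1038/31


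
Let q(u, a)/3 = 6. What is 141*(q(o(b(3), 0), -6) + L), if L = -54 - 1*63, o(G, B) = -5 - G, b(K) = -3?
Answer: -13959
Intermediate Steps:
q(u, a) = 18 (q(u, a) = 3*6 = 18)
L = -117 (L = -54 - 63 = -117)
141*(q(o(b(3), 0), -6) + L) = 141*(18 - 117) = 141*(-99) = -13959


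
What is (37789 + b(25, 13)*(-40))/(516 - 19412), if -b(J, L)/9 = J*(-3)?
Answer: -10789/18896 ≈ -0.57097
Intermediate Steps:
b(J, L) = 27*J (b(J, L) = -9*J*(-3) = -(-27)*J = 27*J)
(37789 + b(25, 13)*(-40))/(516 - 19412) = (37789 + (27*25)*(-40))/(516 - 19412) = (37789 + 675*(-40))/(-18896) = (37789 - 27000)*(-1/18896) = 10789*(-1/18896) = -10789/18896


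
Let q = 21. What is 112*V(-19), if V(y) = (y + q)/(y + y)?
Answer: -112/19 ≈ -5.8947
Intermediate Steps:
V(y) = (21 + y)/(2*y) (V(y) = (y + 21)/(y + y) = (21 + y)/((2*y)) = (21 + y)*(1/(2*y)) = (21 + y)/(2*y))
112*V(-19) = 112*((1/2)*(21 - 19)/(-19)) = 112*((1/2)*(-1/19)*2) = 112*(-1/19) = -112/19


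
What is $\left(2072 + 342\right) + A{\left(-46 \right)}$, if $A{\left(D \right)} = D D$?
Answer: $4530$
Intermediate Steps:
$A{\left(D \right)} = D^{2}$
$\left(2072 + 342\right) + A{\left(-46 \right)} = \left(2072 + 342\right) + \left(-46\right)^{2} = 2414 + 2116 = 4530$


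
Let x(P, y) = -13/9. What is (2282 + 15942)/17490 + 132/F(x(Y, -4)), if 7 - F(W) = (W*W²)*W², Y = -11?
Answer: 18828056473/1715410455 ≈ 10.976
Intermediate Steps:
x(P, y) = -13/9 (x(P, y) = -13*⅑ = -13/9)
F(W) = 7 - W⁵ (F(W) = 7 - W*W²*W² = 7 - W³*W² = 7 - W⁵)
(2282 + 15942)/17490 + 132/F(x(Y, -4)) = (2282 + 15942)/17490 + 132/(7 - (-13/9)⁵) = 18224*(1/17490) + 132/(7 - 1*(-371293/59049)) = 9112/8745 + 132/(7 + 371293/59049) = 9112/8745 + 132/(784636/59049) = 9112/8745 + 132*(59049/784636) = 9112/8745 + 1948617/196159 = 18828056473/1715410455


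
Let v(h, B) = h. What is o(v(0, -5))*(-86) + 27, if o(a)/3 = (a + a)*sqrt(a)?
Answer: 27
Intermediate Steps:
o(a) = 6*a**(3/2) (o(a) = 3*((a + a)*sqrt(a)) = 3*((2*a)*sqrt(a)) = 3*(2*a**(3/2)) = 6*a**(3/2))
o(v(0, -5))*(-86) + 27 = (6*0**(3/2))*(-86) + 27 = (6*0)*(-86) + 27 = 0*(-86) + 27 = 0 + 27 = 27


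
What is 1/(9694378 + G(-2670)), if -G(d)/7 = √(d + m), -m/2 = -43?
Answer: 4847189/46990482466750 + 7*I*√646/46990482466750 ≈ 1.0315e-7 + 3.7862e-12*I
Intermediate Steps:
m = 86 (m = -2*(-43) = 86)
G(d) = -7*√(86 + d) (G(d) = -7*√(d + 86) = -7*√(86 + d))
1/(9694378 + G(-2670)) = 1/(9694378 - 7*√(86 - 2670)) = 1/(9694378 - 14*I*√646)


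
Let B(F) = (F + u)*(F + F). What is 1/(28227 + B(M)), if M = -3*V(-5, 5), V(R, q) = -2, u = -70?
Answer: 1/27459 ≈ 3.6418e-5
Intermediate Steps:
M = 6 (M = -3*(-2) = 6)
B(F) = 2*F*(-70 + F) (B(F) = (F - 70)*(F + F) = (-70 + F)*(2*F) = 2*F*(-70 + F))
1/(28227 + B(M)) = 1/(28227 + 2*6*(-70 + 6)) = 1/(28227 + 2*6*(-64)) = 1/(28227 - 768) = 1/27459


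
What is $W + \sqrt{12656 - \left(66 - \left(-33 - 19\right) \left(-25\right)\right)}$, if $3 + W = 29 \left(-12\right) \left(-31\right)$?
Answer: $10785 + \sqrt{13890} \approx 10903.0$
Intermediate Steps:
$W = 10785$ ($W = -3 + 29 \left(-12\right) \left(-31\right) = -3 - -10788 = -3 + 10788 = 10785$)
$W + \sqrt{12656 - \left(66 - \left(-33 - 19\right) \left(-25\right)\right)} = 10785 + \sqrt{12656 - \left(66 - \left(-33 - 19\right) \left(-25\right)\right)} = 10785 + \sqrt{12656 - -1234} = 10785 + \sqrt{12656 + \left(1300 - 66\right)} = 10785 + \sqrt{12656 + 1234} = 10785 + \sqrt{13890}$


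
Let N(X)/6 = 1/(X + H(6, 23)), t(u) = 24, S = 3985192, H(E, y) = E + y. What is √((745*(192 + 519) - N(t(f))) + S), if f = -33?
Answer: √12682317265/53 ≈ 2124.8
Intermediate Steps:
N(X) = 6/(29 + X) (N(X) = 6/(X + (6 + 23)) = 6/(X + 29) = 6/(29 + X))
√((745*(192 + 519) - N(t(f))) + S) = √((745*(192 + 519) - 6/(29 + 24)) + 3985192) = √((745*711 - 6/53) + 3985192) = √((529695 - 6/53) + 3985192) = √(28073829/53 + 3985192) = √(239289005/53) = √12682317265/53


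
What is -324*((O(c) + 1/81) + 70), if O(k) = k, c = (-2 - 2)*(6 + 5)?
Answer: -8428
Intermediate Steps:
c = -44 (c = -4*11 = -44)
-324*((O(c) + 1/81) + 70) = -324*((-44 + 1/81) + 70) = -324*(-3563/81 + 70) = -324*2107/81 = -8428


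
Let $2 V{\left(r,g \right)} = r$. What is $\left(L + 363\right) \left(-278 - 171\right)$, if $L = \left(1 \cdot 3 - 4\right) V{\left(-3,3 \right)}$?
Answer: $- \frac{327321}{2} \approx -1.6366 \cdot 10^{5}$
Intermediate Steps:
$V{\left(r,g \right)} = \frac{r}{2}$
$L = \frac{3}{2}$ ($L = \left(1 \cdot 3 - 4\right) \frac{1}{2} \left(-3\right) = \left(3 - 4\right) \left(- \frac{3}{2}\right) = \left(-1\right) \left(- \frac{3}{2}\right) = \frac{3}{2} \approx 1.5$)
$\left(L + 363\right) \left(-278 - 171\right) = \left(\frac{3}{2} + 363\right) \left(-278 - 171\right) = \frac{729}{2} \left(-449\right) = - \frac{327321}{2}$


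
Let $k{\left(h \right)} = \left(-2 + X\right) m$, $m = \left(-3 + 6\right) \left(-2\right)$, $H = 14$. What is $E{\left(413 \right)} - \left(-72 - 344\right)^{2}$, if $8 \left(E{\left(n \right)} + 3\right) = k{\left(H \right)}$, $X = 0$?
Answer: $- \frac{346115}{2} \approx -1.7306 \cdot 10^{5}$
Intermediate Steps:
$m = -6$ ($m = 3 \left(-2\right) = -6$)
$k{\left(h \right)} = 12$ ($k{\left(h \right)} = \left(-2 + 0\right) \left(-6\right) = \left(-2\right) \left(-6\right) = 12$)
$E{\left(n \right)} = - \frac{3}{2}$ ($E{\left(n \right)} = -3 + \frac{1}{8} \cdot 12 = -3 + \frac{3}{2} = - \frac{3}{2}$)
$E{\left(413 \right)} - \left(-72 - 344\right)^{2} = - \frac{3}{2} - \left(-72 - 344\right)^{2} = - \frac{3}{2} - \left(-416\right)^{2} = - \frac{3}{2} - 173056 = - \frac{346115}{2}$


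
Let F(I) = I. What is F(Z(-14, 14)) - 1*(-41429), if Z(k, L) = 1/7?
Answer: 290004/7 ≈ 41429.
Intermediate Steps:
Z(k, L) = ⅐
F(Z(-14, 14)) - 1*(-41429) = ⅐ - 1*(-41429) = ⅐ + 41429 = 290004/7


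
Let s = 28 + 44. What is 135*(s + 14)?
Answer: 11610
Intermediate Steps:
s = 72
135*(s + 14) = 135*(72 + 14) = 135*86 = 11610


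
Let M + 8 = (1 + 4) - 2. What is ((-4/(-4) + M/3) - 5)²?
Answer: 289/9 ≈ 32.111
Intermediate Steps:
M = -5 (M = -8 + ((1 + 4) - 2) = -8 + (5 - 2) = -8 + 3 = -5)
((-4/(-4) + M/3) - 5)² = ((-4/(-4) - 5/3) - 5)² = ((-4*(-¼) - 5*⅓) - 5)² = ((1 - 5/3) - 5)² = (-⅔ - 5)² = (-17/3)² = 289/9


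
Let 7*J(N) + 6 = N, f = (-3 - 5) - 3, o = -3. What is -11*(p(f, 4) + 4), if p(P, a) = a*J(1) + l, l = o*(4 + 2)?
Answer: 1298/7 ≈ 185.43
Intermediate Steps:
f = -11 (f = -8 - 3 = -11)
l = -18 (l = -3*(4 + 2) = -3*6 = -18)
J(N) = -6/7 + N/7
p(P, a) = -18 - 5*a/7 (p(P, a) = a*(-6/7 + (1/7)*1) - 18 = a*(-6/7 + 1/7) - 18 = a*(-5/7) - 18 = -5*a/7 - 18 = -18 - 5*a/7)
-11*(p(f, 4) + 4) = -11*((-18 - 5/7*4) + 4) = -11*((-18 - 20/7) + 4) = -11*(-146/7 + 4) = -11*(-118/7) = 1298/7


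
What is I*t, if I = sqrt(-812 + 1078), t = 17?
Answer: 17*sqrt(266) ≈ 277.26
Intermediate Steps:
I = sqrt(266) ≈ 16.310
I*t = sqrt(266)*17 = 17*sqrt(266)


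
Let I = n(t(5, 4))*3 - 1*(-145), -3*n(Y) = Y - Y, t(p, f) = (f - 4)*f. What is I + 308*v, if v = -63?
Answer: -19259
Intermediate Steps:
t(p, f) = f*(-4 + f) (t(p, f) = (-4 + f)*f = f*(-4 + f))
n(Y) = 0 (n(Y) = -(Y - Y)/3 = -1/3*0 = 0)
I = 145 (I = 0*3 - 1*(-145) = 0 + 145 = 145)
I + 308*v = 145 + 308*(-63) = 145 - 19404 = -19259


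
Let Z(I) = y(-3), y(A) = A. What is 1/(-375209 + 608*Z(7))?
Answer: -1/377033 ≈ -2.6523e-6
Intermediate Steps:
Z(I) = -3
1/(-375209 + 608*Z(7)) = 1/(-375209 + 608*(-3)) = 1/(-375209 - 1824) = 1/(-377033) = -1/377033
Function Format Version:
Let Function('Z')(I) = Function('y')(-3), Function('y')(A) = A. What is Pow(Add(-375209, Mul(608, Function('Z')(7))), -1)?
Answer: Rational(-1, 377033) ≈ -2.6523e-6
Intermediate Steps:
Function('Z')(I) = -3
Pow(Add(-375209, Mul(608, Function('Z')(7))), -1) = Pow(Add(-375209, Mul(608, -3)), -1) = Pow(Add(-375209, -1824), -1) = Pow(-377033, -1) = Rational(-1, 377033)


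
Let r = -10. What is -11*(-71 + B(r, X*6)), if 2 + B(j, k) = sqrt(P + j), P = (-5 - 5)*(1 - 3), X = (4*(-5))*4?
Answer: 803 - 11*sqrt(10) ≈ 768.21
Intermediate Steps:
X = -80 (X = -20*4 = -80)
P = 20 (P = -10*(-2) = 20)
B(j, k) = -2 + sqrt(20 + j)
-11*(-71 + B(r, X*6)) = -11*(-71 + (-2 + sqrt(20 - 10))) = -11*(-71 + (-2 + sqrt(10))) = -11*(-73 + sqrt(10)) = 803 - 11*sqrt(10)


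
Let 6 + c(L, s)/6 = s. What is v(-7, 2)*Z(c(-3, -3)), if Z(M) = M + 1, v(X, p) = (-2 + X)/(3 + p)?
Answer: 477/5 ≈ 95.400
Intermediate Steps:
c(L, s) = -36 + 6*s
v(X, p) = (-2 + X)/(3 + p)
Z(M) = 1 + M
v(-7, 2)*Z(c(-3, -3)) = ((-2 - 7)/(3 + 2))*(1 + (-36 + 6*(-3))) = (-9/5)*(1 + (-36 - 18)) = ((1/5)*(-9))*(1 - 54) = -9/5*(-53) = 477/5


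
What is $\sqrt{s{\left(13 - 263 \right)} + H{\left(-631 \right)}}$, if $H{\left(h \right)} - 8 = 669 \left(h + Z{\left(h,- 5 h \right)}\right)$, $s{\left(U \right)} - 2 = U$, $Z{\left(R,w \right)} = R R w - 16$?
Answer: $2 \sqrt{210098999703} \approx 9.1673 \cdot 10^{5}$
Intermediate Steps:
$Z{\left(R,w \right)} = -16 + w R^{2}$ ($Z{\left(R,w \right)} = R^{2} w - 16 = w R^{2} - 16 = -16 + w R^{2}$)
$s{\left(U \right)} = 2 + U$
$H{\left(h \right)} = -10696 - 3345 h^{3} + 669 h$ ($H{\left(h \right)} = 8 + 669 \left(h + \left(-16 + - 5 h h^{2}\right)\right) = 8 + 669 \left(h - \left(16 + 5 h^{3}\right)\right) = 8 + 669 \left(-16 + h - 5 h^{3}\right) = 8 - \left(10704 - 669 h + 3345 h^{3}\right) = -10696 - 3345 h^{3} + 669 h$)
$\sqrt{s{\left(13 - 263 \right)} + H{\left(-631 \right)}} = \sqrt{\left(2 + \left(13 - 263\right)\right) - \left(432835 - 840396431895\right)} = \sqrt{\left(2 - 250\right) - -840395999060} = \sqrt{-248 - -840395999060} = \sqrt{-248 + 840395999060} = \sqrt{840395998812} = 2 \sqrt{210098999703}$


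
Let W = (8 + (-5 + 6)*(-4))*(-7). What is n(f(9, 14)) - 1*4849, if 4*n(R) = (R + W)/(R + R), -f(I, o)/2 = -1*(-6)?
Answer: -58183/12 ≈ -4848.6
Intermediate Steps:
f(I, o) = -12 (f(I, o) = -(-2)*(-6) = -2*6 = -12)
W = -28 (W = (8 + 1*(-4))*(-7) = (8 - 4)*(-7) = 4*(-7) = -28)
n(R) = (-28 + R)/(8*R) (n(R) = ((R - 28)/(R + R))/4 = ((-28 + R)/((2*R)))/4 = ((-28 + R)*(1/(2*R)))/4 = ((-28 + R)/(2*R))/4 = (-28 + R)/(8*R))
n(f(9, 14)) - 1*4849 = (⅛)*(-28 - 12)/(-12) - 1*4849 = (⅛)*(-1/12)*(-40) - 4849 = 5/12 - 4849 = -58183/12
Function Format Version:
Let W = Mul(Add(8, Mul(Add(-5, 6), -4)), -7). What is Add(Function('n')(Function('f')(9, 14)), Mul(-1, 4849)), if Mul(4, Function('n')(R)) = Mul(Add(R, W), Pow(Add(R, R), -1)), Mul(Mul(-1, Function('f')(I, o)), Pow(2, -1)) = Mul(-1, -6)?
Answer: Rational(-58183, 12) ≈ -4848.6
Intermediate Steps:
Function('f')(I, o) = -12 (Function('f')(I, o) = Mul(-2, Mul(-1, -6)) = Mul(-2, 6) = -12)
W = -28 (W = Mul(Add(8, Mul(1, -4)), -7) = Mul(Add(8, -4), -7) = Mul(4, -7) = -28)
Function('n')(R) = Mul(Rational(1, 8), Pow(R, -1), Add(-28, R)) (Function('n')(R) = Mul(Rational(1, 4), Mul(Add(R, -28), Pow(Add(R, R), -1))) = Mul(Rational(1, 4), Mul(Add(-28, R), Pow(Mul(2, R), -1))) = Mul(Rational(1, 4), Mul(Add(-28, R), Mul(Rational(1, 2), Pow(R, -1)))) = Mul(Rational(1, 4), Mul(Rational(1, 2), Pow(R, -1), Add(-28, R))) = Mul(Rational(1, 8), Pow(R, -1), Add(-28, R)))
Add(Function('n')(Function('f')(9, 14)), Mul(-1, 4849)) = Add(Mul(Rational(1, 8), Pow(-12, -1), Add(-28, -12)), Mul(-1, 4849)) = Add(Mul(Rational(1, 8), Rational(-1, 12), -40), -4849) = Add(Rational(5, 12), -4849) = Rational(-58183, 12)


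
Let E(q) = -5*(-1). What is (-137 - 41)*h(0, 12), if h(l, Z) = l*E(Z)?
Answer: 0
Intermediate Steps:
E(q) = 5
h(l, Z) = 5*l (h(l, Z) = l*5 = 5*l)
(-137 - 41)*h(0, 12) = (-137 - 41)*(5*0) = -178*0 = 0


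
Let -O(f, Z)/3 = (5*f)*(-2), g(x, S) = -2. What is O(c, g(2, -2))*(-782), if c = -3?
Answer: 70380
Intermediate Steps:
O(f, Z) = 30*f (O(f, Z) = -3*5*f*(-2) = -(-30)*f = 30*f)
O(c, g(2, -2))*(-782) = (30*(-3))*(-782) = -90*(-782) = 70380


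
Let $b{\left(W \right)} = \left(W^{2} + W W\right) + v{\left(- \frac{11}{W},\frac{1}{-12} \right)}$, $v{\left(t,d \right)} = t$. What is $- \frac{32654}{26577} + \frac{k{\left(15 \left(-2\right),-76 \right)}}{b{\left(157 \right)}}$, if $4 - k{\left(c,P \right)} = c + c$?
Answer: $- \frac{28051951906}{22855555575} \approx -1.2274$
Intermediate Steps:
$k{\left(c,P \right)} = 4 - 2 c$ ($k{\left(c,P \right)} = 4 - \left(c + c\right) = 4 - 2 c$)
$b{\left(W \right)} = - \frac{11}{W} + 2 W^{2}$ ($b{\left(W \right)} = \left(W^{2} + W W\right) - \frac{11}{W} = \left(W^{2} + W^{2}\right) - \frac{11}{W} = 2 W^{2} - \frac{11}{W} = - \frac{11}{W} + 2 W^{2}$)
$- \frac{32654}{26577} + \frac{k{\left(15 \left(-2\right),-76 \right)}}{b{\left(157 \right)}} = - \frac{32654}{26577} + \frac{4 - 2 \cdot 15 \left(-2\right)}{\frac{1}{157} \left(-11 + 2 \cdot 157^{3}\right)} = \left(-32654\right) \frac{1}{26577} + \frac{4 - -60}{\frac{1}{157} \left(-11 + 2 \cdot 3869893\right)} = - \frac{32654}{26577} + \frac{4 + 60}{\frac{1}{157} \left(-11 + 7739786\right)} = - \frac{32654}{26577} + \frac{64}{\frac{1}{157} \cdot 7739775} = - \frac{32654}{26577} + \frac{64}{\frac{7739775}{157}} = - \frac{32654}{26577} + 64 \cdot \frac{157}{7739775} = - \frac{32654}{26577} + \frac{10048}{7739775} = - \frac{28051951906}{22855555575}$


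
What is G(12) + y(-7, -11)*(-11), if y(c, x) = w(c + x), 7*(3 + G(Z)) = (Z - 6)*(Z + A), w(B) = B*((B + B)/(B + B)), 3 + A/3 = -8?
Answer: 177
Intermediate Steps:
A = -33 (A = -9 + 3*(-8) = -9 - 24 = -33)
w(B) = B (w(B) = B*((2*B)/((2*B))) = B*((2*B)*(1/(2*B))) = B*1 = B)
G(Z) = -3 + (-33 + Z)*(-6 + Z)/7 (G(Z) = -3 + ((Z - 6)*(Z - 33))/7 = -3 + ((-6 + Z)*(-33 + Z))/7 = -3 + ((-33 + Z)*(-6 + Z))/7 = -3 + (-33 + Z)*(-6 + Z)/7)
y(c, x) = c + x
G(12) + y(-7, -11)*(-11) = (177/7 - 39/7*12 + (⅐)*12²) + (-7 - 11)*(-11) = (177/7 - 468/7 + (⅐)*144) - 18*(-11) = (177/7 - 468/7 + 144/7) + 198 = -21 + 198 = 177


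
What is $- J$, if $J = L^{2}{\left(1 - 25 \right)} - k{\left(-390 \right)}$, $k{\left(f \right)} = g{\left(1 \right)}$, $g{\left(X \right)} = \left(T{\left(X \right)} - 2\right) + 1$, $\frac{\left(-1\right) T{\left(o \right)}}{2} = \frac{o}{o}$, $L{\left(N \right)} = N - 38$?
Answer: $-3847$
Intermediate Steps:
$L{\left(N \right)} = -38 + N$
$T{\left(o \right)} = -2$ ($T{\left(o \right)} = - 2 \frac{o}{o} = \left(-2\right) 1 = -2$)
$g{\left(X \right)} = -3$ ($g{\left(X \right)} = \left(-2 - 2\right) + 1 = -4 + 1 = -3$)
$k{\left(f \right)} = -3$
$J = 3847$ ($J = \left(-38 + \left(1 - 25\right)\right)^{2} - -3 = \left(-38 + \left(1 - 25\right)\right)^{2} + 3 = \left(-38 - 24\right)^{2} + 3 = \left(-62\right)^{2} + 3 = 3844 + 3 = 3847$)
$- J = \left(-1\right) 3847 = -3847$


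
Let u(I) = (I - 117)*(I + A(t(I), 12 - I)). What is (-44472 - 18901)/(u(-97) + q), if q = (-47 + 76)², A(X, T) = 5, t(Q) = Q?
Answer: -63373/20529 ≈ -3.0870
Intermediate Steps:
q = 841 (q = 29² = 841)
u(I) = (-117 + I)*(5 + I) (u(I) = (I - 117)*(I + 5) = (-117 + I)*(5 + I))
(-44472 - 18901)/(u(-97) + q) = (-44472 - 18901)/((-585 + (-97)² - 112*(-97)) + 841) = -63373/((-585 + 9409 + 10864) + 841) = -63373/(19688 + 841) = -63373/20529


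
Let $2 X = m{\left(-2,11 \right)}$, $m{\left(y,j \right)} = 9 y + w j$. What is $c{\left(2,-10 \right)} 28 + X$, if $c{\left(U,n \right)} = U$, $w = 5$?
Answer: $\frac{149}{2} \approx 74.5$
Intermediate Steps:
$m{\left(y,j \right)} = 5 j + 9 y$ ($m{\left(y,j \right)} = 9 y + 5 j = 5 j + 9 y$)
$X = \frac{37}{2}$ ($X = \frac{5 \cdot 11 + 9 \left(-2\right)}{2} = \frac{55 - 18}{2} = \frac{1}{2} \cdot 37 = \frac{37}{2} \approx 18.5$)
$c{\left(2,-10 \right)} 28 + X = 2 \cdot 28 + \frac{37}{2} = 56 + \frac{37}{2} = \frac{149}{2}$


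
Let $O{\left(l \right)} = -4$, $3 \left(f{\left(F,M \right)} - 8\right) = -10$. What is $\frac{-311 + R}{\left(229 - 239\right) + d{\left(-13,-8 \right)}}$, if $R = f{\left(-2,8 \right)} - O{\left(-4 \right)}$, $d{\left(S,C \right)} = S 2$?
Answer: $\frac{907}{108} \approx 8.3981$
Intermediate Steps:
$f{\left(F,M \right)} = \frac{14}{3}$ ($f{\left(F,M \right)} = 8 + \frac{1}{3} \left(-10\right) = 8 - \frac{10}{3} = \frac{14}{3}$)
$d{\left(S,C \right)} = 2 S$
$R = \frac{26}{3}$ ($R = \frac{14}{3} - -4 = \frac{14}{3} + 4 = \frac{26}{3} \approx 8.6667$)
$\frac{-311 + R}{\left(229 - 239\right) + d{\left(-13,-8 \right)}} = \frac{-311 + \frac{26}{3}}{\left(229 - 239\right) + 2 \left(-13\right)} = \frac{1}{-10 - 26} \left(- \frac{907}{3}\right) = \frac{1}{-36} \left(- \frac{907}{3}\right) = \left(- \frac{1}{36}\right) \left(- \frac{907}{3}\right) = \frac{907}{108}$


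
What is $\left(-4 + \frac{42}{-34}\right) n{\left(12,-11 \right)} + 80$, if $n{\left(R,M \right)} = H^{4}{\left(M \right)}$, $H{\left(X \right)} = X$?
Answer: $- \frac{1301689}{17} \approx -76570.0$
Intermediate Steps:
$n{\left(R,M \right)} = M^{4}$
$\left(-4 + \frac{42}{-34}\right) n{\left(12,-11 \right)} + 80 = \left(-4 + \frac{42}{-34}\right) \left(-11\right)^{4} + 80 = \left(-4 + 42 \left(- \frac{1}{34}\right)\right) 14641 + 80 = \left(-4 - \frac{21}{17}\right) 14641 + 80 = \left(- \frac{89}{17}\right) 14641 + 80 = - \frac{1303049}{17} + 80 = - \frac{1301689}{17}$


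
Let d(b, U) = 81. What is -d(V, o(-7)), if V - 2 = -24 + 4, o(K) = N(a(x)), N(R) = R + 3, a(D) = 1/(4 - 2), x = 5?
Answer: -81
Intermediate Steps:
a(D) = ½ (a(D) = 1/2 = ½)
N(R) = 3 + R
o(K) = 7/2 (o(K) = 3 + ½ = 7/2)
V = -18 (V = 2 + (-24 + 4) = 2 - 20 = -18)
-d(V, o(-7)) = -1*81 = -81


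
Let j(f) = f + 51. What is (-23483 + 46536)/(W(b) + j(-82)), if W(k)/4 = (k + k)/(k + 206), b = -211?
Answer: 115265/1533 ≈ 75.189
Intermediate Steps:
j(f) = 51 + f
W(k) = 8*k/(206 + k) (W(k) = 4*((k + k)/(k + 206)) = 4*((2*k)/(206 + k)) = 4*(2*k/(206 + k)) = 8*k/(206 + k))
(-23483 + 46536)/(W(b) + j(-82)) = (-23483 + 46536)/(8*(-211)/(206 - 211) + (51 - 82)) = 23053/(8*(-211)/(-5) - 31) = 23053/(8*(-211)*(-1/5) - 31) = 23053/(1688/5 - 31) = 23053/(1533/5) = 23053*(5/1533) = 115265/1533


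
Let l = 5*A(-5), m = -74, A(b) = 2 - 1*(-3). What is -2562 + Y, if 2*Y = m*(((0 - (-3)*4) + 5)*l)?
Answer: -18287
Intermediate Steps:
A(b) = 5 (A(b) = 2 + 3 = 5)
l = 25 (l = 5*5 = 25)
Y = -15725 (Y = (-74*((0 - (-3)*4) + 5)*25)/2 = (-74*((0 - 1*(-12)) + 5)*25)/2 = (-74*((0 + 12) + 5)*25)/2 = (-74*(12 + 5)*25)/2 = (-1258*25)/2 = (-74*425)/2 = (½)*(-31450) = -15725)
-2562 + Y = -2562 - 15725 = -18287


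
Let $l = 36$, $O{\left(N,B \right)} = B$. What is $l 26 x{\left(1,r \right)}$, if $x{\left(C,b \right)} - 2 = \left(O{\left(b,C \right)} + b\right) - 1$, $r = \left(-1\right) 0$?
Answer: $1872$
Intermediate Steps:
$r = 0$
$x{\left(C,b \right)} = 1 + C + b$ ($x{\left(C,b \right)} = 2 - \left(1 - C - b\right) = 2 + \left(-1 + C + b\right) = 1 + C + b$)
$l 26 x{\left(1,r \right)} = 36 \cdot 26 \left(1 + 1 + 0\right) = 936 \cdot 2 = 1872$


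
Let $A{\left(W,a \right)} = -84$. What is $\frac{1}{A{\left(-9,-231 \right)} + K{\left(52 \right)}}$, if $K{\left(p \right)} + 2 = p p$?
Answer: $\frac{1}{2618} \approx 0.00038197$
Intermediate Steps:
$K{\left(p \right)} = -2 + p^{2}$ ($K{\left(p \right)} = -2 + p p = -2 + p^{2}$)
$\frac{1}{A{\left(-9,-231 \right)} + K{\left(52 \right)}} = \frac{1}{-84 - \left(2 - 52^{2}\right)} = \frac{1}{-84 + \left(-2 + 2704\right)} = \frac{1}{-84 + 2702} = \frac{1}{2618}$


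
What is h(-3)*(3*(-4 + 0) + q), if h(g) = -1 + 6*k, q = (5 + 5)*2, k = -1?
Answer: -56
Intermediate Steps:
q = 20 (q = 10*2 = 20)
h(g) = -7 (h(g) = -1 + 6*(-1) = -1 - 6 = -7)
h(-3)*(3*(-4 + 0) + q) = -7*(3*(-4 + 0) + 20) = -7*(3*(-4) + 20) = -7*(-12 + 20) = -7*8 = -56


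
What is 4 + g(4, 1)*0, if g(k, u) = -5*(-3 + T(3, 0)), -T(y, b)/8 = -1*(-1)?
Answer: 4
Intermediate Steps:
T(y, b) = -8 (T(y, b) = -(-8)*(-1) = -8*1 = -8)
g(k, u) = 55 (g(k, u) = -5*(-3 - 8) = -5*(-11) = 55)
4 + g(4, 1)*0 = 4 + 55*0 = 4 + 0 = 4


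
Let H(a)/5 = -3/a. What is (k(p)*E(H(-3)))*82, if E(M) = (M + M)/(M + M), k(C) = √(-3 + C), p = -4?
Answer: 82*I*√7 ≈ 216.95*I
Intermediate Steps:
H(a) = -15/a (H(a) = 5*(-3/a) = -15/a)
E(M) = 1 (E(M) = (2*M)/((2*M)) = (2*M)*(1/(2*M)) = 1)
(k(p)*E(H(-3)))*82 = (√(-3 - 4)*1)*82 = (√(-7)*1)*82 = ((I*√7)*1)*82 = (I*√7)*82 = 82*I*√7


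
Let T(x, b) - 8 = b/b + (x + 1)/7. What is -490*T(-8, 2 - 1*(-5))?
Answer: -3920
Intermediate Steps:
T(x, b) = 64/7 + x/7 (T(x, b) = 8 + (b/b + (x + 1)/7) = 8 + (1 + (1 + x)*(1/7)) = 8 + (1 + (1/7 + x/7)) = 8 + (8/7 + x/7) = 64/7 + x/7)
-490*T(-8, 2 - 1*(-5)) = -490*(64/7 + (1/7)*(-8)) = -490*(64/7 - 8/7) = -490*8 = -3920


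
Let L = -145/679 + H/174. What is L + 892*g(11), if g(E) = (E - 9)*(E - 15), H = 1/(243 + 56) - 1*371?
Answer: -42027788471/5887609 ≈ -7138.3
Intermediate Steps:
H = -110928/299 (H = 1/299 - 371 = -110928/299 ≈ -371.00)
g(E) = (-15 + E)*(-9 + E) (g(E) = (-9 + E)*(-15 + E) = (-15 + E)*(-9 + E))
L = -13810647/5887609 (L = -145/679 - 110928/299/174 = -145*1/679 - 110928/299*1/174 = -145/679 - 18488/8671 = -13810647/5887609 ≈ -2.3457)
L + 892*g(11) = -13810647/5887609 + 892*(135 + 11**2 - 24*11) = -13810647/5887609 + 892*(135 + 121 - 264) = -13810647/5887609 + 892*(-8) = -13810647/5887609 - 7136 = -42027788471/5887609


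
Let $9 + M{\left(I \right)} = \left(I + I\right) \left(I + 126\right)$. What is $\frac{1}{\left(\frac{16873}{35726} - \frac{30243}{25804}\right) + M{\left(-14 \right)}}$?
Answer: $- \frac{460936852}{1449968934803} \approx -0.00031789$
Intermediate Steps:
$M{\left(I \right)} = -9 + 2 I \left(126 + I\right)$ ($M{\left(I \right)} = -9 + \left(I + I\right) \left(I + 126\right) = -9 + 2 I \left(126 + I\right)$)
$\frac{1}{\left(\frac{16873}{35726} - \frac{30243}{25804}\right) + M{\left(-14 \right)}} = \frac{1}{\left(\frac{16873}{35726} - \frac{30243}{25804}\right) + \left(-9 + 2 \left(-14\right)^{2} + 252 \left(-14\right)\right)} = \frac{1}{\left(16873 \cdot \frac{1}{35726} - \frac{30243}{25804}\right) - 3145} = \frac{1}{\left(\frac{16873}{35726} - \frac{30243}{25804}\right) - 3145} = \frac{1}{- \frac{322535263}{460936852} - 3145} = \frac{1}{- \frac{1449968934803}{460936852}} = - \frac{460936852}{1449968934803}$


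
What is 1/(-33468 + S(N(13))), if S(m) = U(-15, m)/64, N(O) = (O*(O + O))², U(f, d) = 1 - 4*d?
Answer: -64/2598927 ≈ -2.4626e-5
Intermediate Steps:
N(O) = 4*O⁴ (N(O) = (O*(2*O))² = (2*O²)² = 4*O⁴)
S(m) = 1/64 - m/16 (S(m) = (1 - 4*m)/64 = (1 - 4*m)*(1/64) = 1/64 - m/16)
1/(-33468 + S(N(13))) = 1/(-33468 + (1/64 - 13⁴/4)) = 1/(-33468 + (1/64 - 28561/4)) = 1/(-33468 - 456975/64) = 1/(-2598927/64) = -64/2598927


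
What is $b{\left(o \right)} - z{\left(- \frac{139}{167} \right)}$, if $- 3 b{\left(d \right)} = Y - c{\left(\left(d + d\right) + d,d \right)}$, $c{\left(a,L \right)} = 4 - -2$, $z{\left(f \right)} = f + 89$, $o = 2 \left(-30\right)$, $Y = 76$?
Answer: $- \frac{55862}{501} \approx -111.5$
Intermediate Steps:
$o = -60$
$z{\left(f \right)} = 89 + f$
$c{\left(a,L \right)} = 6$ ($c{\left(a,L \right)} = 4 + 2 = 6$)
$b{\left(d \right)} = - \frac{70}{3}$ ($b{\left(d \right)} = - \frac{76 - 6}{3} = \left(- \frac{1}{3}\right) 70 = - \frac{70}{3}$)
$b{\left(o \right)} - z{\left(- \frac{139}{167} \right)} = - \frac{70}{3} - \left(89 - \frac{139}{167}\right) = - \frac{70}{3} - \frac{14724}{167} = - \frac{55862}{501}$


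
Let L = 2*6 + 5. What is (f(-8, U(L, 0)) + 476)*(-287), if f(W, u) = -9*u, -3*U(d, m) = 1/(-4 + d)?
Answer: -1776817/13 ≈ -1.3668e+5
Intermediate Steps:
L = 17 (L = 12 + 5 = 17)
U(d, m) = -1/(3*(-4 + d))
(f(-8, U(L, 0)) + 476)*(-287) = (-(-9)/(-12 + 3*17) + 476)*(-287) = (-(-9)/(-12 + 51) + 476)*(-287) = (-(-9)/39 + 476)*(-287) = (-9*(-1/39) + 476)*(-287) = (3/13 + 476)*(-287) = (6191/13)*(-287) = -1776817/13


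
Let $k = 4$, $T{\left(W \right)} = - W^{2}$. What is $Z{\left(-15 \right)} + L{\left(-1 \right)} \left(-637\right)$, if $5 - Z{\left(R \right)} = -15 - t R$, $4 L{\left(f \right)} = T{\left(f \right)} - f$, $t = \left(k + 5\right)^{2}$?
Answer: $-1195$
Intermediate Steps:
$t = 81$ ($t = \left(4 + 5\right)^{2} = 9^{2} = 81$)
$L{\left(f \right)} = - \frac{f}{4} - \frac{f^{2}}{4}$ ($L{\left(f \right)} = \frac{- f^{2} - f}{4} = \frac{- f - f^{2}}{4} = - \frac{f}{4} - \frac{f^{2}}{4}$)
$Z{\left(R \right)} = 20 + 81 R$ ($Z{\left(R \right)} = 5 - \left(-15 - 81 R\right) = 5 + \left(15 + 81 R\right) = 20 + 81 R$)
$Z{\left(-15 \right)} + L{\left(-1 \right)} \left(-637\right) = \left(20 + 81 \left(-15\right)\right) + \frac{1}{4} \left(-1\right) \left(-1 - -1\right) \left(-637\right) = \left(20 - 1215\right) + \frac{1}{4} \left(-1\right) \left(-1 + 1\right) \left(-637\right) = -1195 + \frac{1}{4} \left(-1\right) 0 \left(-637\right) = -1195 + 0 \left(-637\right) = -1195 + 0 = -1195$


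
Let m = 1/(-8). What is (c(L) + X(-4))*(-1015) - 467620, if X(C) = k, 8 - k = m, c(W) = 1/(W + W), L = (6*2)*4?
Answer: -45684235/96 ≈ -4.7588e+5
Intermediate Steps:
L = 48 (L = 12*4 = 48)
c(W) = 1/(2*W)
m = -1/8 ≈ -0.12500
k = 65/8 (k = 8 - 1*(-1/8) = 8 + 1/8 = 65/8 ≈ 8.1250)
X(C) = 65/8
(c(L) + X(-4))*(-1015) - 467620 = ((1/2)/48 + 65/8)*(-1015) - 467620 = ((1/2)*(1/48) + 65/8)*(-1015) - 467620 = (1/96 + 65/8)*(-1015) - 467620 = (781/96)*(-1015) - 467620 = -792715/96 - 467620 = -45684235/96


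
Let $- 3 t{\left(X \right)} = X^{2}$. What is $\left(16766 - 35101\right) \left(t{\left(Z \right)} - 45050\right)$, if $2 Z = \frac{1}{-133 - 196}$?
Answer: $\frac{1072874076159335}{1298892} \approx 8.2599 \cdot 10^{8}$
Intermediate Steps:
$Z = - \frac{1}{658}$ ($Z = \frac{1}{2 \left(-133 - 196\right)} = \frac{1}{2 \left(-329\right)} = \frac{1}{2} \left(- \frac{1}{329}\right) = - \frac{1}{658} \approx -0.0015198$)
$t{\left(X \right)} = - \frac{X^{2}}{3}$
$\left(16766 - 35101\right) \left(t{\left(Z \right)} - 45050\right) = \left(16766 - 35101\right) \left(- \frac{\left(- \frac{1}{658}\right)^{2}}{3} - 45050\right) = - 18335 \left(\left(- \frac{1}{3}\right) \frac{1}{432964} - 45050\right) = - 18335 \left(- \frac{1}{1298892} - 45050\right) = \left(-18335\right) \left(- \frac{58515084601}{1298892}\right) = \frac{1072874076159335}{1298892}$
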